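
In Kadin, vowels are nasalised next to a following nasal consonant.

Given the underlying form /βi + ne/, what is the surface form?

[βĩne]

The vowel /i/ is adjacent to the following nasal /n/, so it acquires [+nasal] and surfaces as [ĩ].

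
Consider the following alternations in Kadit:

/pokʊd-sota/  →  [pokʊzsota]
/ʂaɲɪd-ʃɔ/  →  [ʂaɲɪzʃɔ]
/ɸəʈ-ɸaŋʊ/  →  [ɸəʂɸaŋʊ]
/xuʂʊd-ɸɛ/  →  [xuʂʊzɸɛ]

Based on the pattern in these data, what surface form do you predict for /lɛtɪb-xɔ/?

The data show regressive manner assimilation: /d/ → [z] before /s/; /d/ → [z] before /ʃ/; /ʈ/ → [ʂ] before /ɸ/; /d/ → [z] before /ɸ/. In each pair only manner changes, matching the following consonant, while place and voice stay constant.
/b/ is a voiced bilabial stop. The following trigger /x/ is a fricative, so /b/ must become a fricative as well.
A voiced bilabial fricative is [β], so the surface segment is [β].

[lɛtɪβxɔ]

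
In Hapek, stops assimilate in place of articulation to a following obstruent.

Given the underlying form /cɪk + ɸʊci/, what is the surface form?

The rule targets /k/ (voiceless velar stop), which sits before the trigger /ɸ/ (bilabial).
Changing only its place to bilabial gives [p] — the voiceless bilabial stop.

[cɪpɸʊci]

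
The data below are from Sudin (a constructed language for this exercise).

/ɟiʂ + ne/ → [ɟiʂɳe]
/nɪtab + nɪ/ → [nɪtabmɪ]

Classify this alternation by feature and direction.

Comparing underlying and surface forms, /n/ → [ɳ] is the alternation; the neighbouring /ʂ/ is constant.
/n/ is alveolar while /ʂ/ is retroflex; the output [ɳ] is retroflex, matching the trigger — so the feature that spreads is place.
Manner and voice are unchanged, so the assimilation is partial, not total.
Checking the remaining alternation: /n/ → [m] after /b/ (alveolar → bilabial, matching bilabial) — only place changes, and always toward the preceding segment.
Since the segment that changes follows the conditioning segment, the assimilation is progressive.

progressive place assimilation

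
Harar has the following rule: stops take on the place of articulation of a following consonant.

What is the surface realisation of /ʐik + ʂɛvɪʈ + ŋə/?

[ʐiʈʂɛvɪkŋə]

/k/ is a voiceless velar stop. The following trigger /ʂ/ is retroflex, so /k/ must become retroflex as well.
The voiceless retroflex stop is [ʈ], so /k/ → [ʈ].
At the second juncture, /ʈ/ likewise becomes [k] adjacent to /ŋ/.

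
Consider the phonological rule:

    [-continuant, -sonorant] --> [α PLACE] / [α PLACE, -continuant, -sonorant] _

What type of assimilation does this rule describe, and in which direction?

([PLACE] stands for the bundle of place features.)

The shared variable α links the value of the place features (abbreviated [PLACE]) on the target to the same value on the neighbouring segment, so place is the feature that assimilates.
Since the environment is written before the underscore, the trigger precedes the target; the direction is progressive.

progressive place assimilation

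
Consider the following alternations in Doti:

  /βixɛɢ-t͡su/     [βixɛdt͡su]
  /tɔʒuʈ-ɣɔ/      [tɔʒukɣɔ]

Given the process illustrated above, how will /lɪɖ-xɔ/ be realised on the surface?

The data show regressive place assimilation: /ɢ/ → [d] before /t͡s/; /ʈ/ → [k] before /ɣ/. In each pair only place changes, matching the following consonant, while manner and voice stay constant.
/ɖ/ is a voiced retroflex stop. The following trigger /x/ is velar, so /ɖ/ must become velar as well.
A voiced velar stop is [g], so the surface segment is [g].

[lɪgxɔ]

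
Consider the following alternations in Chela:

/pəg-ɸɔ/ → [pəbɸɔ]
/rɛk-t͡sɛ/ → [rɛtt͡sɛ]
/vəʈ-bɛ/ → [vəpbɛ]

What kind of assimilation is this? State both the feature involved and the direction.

Comparing underlying and surface forms, /g/ → [b] is the alternation; the neighbouring /ɸ/ is constant.
/g/ is velar while /ɸ/ is bilabial; the output [b] is bilabial, matching the trigger — so the feature that spreads is place.
Manner and voice are unchanged, so the assimilation is partial, not total.
Checking the remaining alternations: /k/ → [t] before /t͡s/ (velar → alveolar, matching alveolar); /ʈ/ → [p] before /b/ (retroflex → bilabial, matching bilabial) — only place changes, and always toward the following segment.
The trigger is the following segment, so the direction is regressive (anticipatory).

regressive place assimilation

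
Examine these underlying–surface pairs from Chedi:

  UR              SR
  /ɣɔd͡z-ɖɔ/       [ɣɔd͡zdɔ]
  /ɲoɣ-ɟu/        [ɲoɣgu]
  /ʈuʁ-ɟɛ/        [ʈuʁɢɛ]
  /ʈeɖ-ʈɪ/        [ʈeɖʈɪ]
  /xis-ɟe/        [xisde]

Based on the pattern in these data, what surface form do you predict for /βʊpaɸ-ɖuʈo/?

[βʊpaɸbuʈo]

The data show progressive place assimilation: /ɖ/ → [d] after /d͡z/; /ɟ/ → [g] after /ɣ/; /ɟ/ → [ɢ] after /ʁ/; /ɟ/ → [d] after /s/. In each pair only place changes, matching the preceding consonant, while manner and voice stay constant.
Nothing changes in [ʈeɖʈɪ]: there the adjacent consonants already agree in place (/ʈ/ and /ɖ/ are both retroflex), so this form is consistent with the same rule.
/ɖ/ is a voiced retroflex stop. The preceding trigger /ɸ/ is bilabial, so /ɖ/ must become bilabial as well.
The voiced bilabial stop is [b], so /ɖ/ → [b].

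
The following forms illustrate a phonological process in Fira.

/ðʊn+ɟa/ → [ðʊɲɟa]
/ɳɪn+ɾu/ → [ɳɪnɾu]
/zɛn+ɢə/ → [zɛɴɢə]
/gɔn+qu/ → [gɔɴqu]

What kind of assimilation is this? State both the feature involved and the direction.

Underlying /n/ is realised as [ɲ] next to /ɟ/; /ɟ/ itself does not change.
/n/ is alveolar while /ɟ/ is palatal; the output [ɲ] is palatal, matching the trigger — so the feature that spreads is place.
Manner and voice are unchanged, so the assimilation is partial, not total.
The other alternating forms pattern the same way: /n/ → [ɴ] before /ɢ/ (alveolar → uvular, matching uvular); /n/ → [ɴ] before /q/ (alveolar → uvular, matching uvular) — only place changes, and always toward the following segment.
No alternation appears in [ɳɪnɾu]: there the adjacent consonants already agree in place (/n/ and /ɾ/ are both alveolar), so this form is consistent with the same rule.
The trigger is the following segment, so the direction is regressive (anticipatory).

regressive place assimilation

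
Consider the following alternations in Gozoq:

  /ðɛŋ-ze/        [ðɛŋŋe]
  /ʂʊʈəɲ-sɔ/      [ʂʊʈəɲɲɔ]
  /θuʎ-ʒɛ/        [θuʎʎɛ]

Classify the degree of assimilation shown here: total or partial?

Underlying /z/ is realised as [ŋ] next to /ŋ/; /ŋ/ itself does not change.
The output [ŋ] is identical to the trigger /ŋ/ — every feature (place, manner, voicing) has been copied — so this is total assimilation.
The remaining alternations confirm this: /s/ → [ɲ] after /ɲ/; /ʒ/ → [ʎ] after /ʎ/ — in each case the output is a copy of the preceding consonant.

total assimilation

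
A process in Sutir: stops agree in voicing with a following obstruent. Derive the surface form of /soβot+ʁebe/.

/t/ is a voiceless alveolar stop. The following trigger /ʁ/ is voiced, so /t/ must become voiced as well.
Changing only its voicing to voiced gives [d] — the voiced alveolar stop.

[soβodʁebe]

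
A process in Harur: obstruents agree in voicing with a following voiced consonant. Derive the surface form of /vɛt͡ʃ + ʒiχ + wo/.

[vɛd͡ʒʒiʁwo]

/t͡ʃ/ is a voiceless postalveolar affricate. The following trigger /ʒ/ is voiced, so /t͡ʃ/ must become voiced as well.
The voiced postalveolar affricate is [d͡ʒ], so /t͡ʃ/ → [d͡ʒ].
The same rule applies at the second boundary: /χ/ → [ʁ] next to /w/.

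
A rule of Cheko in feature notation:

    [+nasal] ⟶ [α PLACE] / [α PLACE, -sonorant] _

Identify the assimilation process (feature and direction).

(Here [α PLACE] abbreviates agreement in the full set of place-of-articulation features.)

The shared variable α links the value of the place features (abbreviated [PLACE]) on the target to the same value on the neighbouring segment, so place is the feature that assimilates.
The conditioning segment sits to the left of the focus bar, meaning the trigger precedes the segment that changes — progressive assimilation.

progressive place assimilation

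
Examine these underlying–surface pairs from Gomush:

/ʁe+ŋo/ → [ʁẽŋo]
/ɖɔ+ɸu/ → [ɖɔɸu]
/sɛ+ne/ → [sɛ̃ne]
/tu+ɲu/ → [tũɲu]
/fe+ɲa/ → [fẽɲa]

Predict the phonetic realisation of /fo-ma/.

The data show regressive nasality assimilation (vowel nasalisation): /e/ → [ẽ] before /ŋ/; /ɛ/ → [ɛ̃] before /n/; /u/ → [ũ] before /ɲ/; /e/ → [ẽ] before /ɲ/ — a vowel is nasalised by an immediately following nasal consonant.
No change occurs in [ɖɔɸu] because the vowel at the boundary is adjacent to an oral consonant, not a nasal (/ɔ/ next to /ɸ/).
The vowel /o/ is adjacent to the following nasal /m/, so it acquires [+nasal] and surfaces as [õ].

[fõma]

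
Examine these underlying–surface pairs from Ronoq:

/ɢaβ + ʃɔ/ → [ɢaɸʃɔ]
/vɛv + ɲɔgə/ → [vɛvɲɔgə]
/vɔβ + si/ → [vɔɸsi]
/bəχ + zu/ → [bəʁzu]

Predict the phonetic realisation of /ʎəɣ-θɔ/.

[ʎəxθɔ]

The data show regressive voicing assimilation: /β/ → [ɸ] before /ʃ/; /β/ → [ɸ] before /s/; /χ/ → [ʁ] before /z/. In each pair only voicing changes, matching the following consonant, while place and manner stay constant.
Nothing changes in [vɛvɲɔgə]: there the adjacent consonants already agree in voicing (/v/ and /ɲ/ are both voiced), so this form is consistent with the same rule.
/ɣ/ is a voiced velar fricative. The following trigger /θ/ is voiceless, so /ɣ/ must become voiceless as well.
Changing only its voicing to voiceless gives [x] — the voiceless velar fricative.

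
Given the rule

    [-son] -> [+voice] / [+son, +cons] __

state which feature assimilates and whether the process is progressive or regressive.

The structural change is [+voice], and the conditioning segment [+son, +cons] (a sonorant consonant) is itself voiced, so the target comes to share the voicing of its neighbour — voicing assimilation.
The conditioning segment sits to the left of the focus bar, meaning the trigger precedes the segment that changes — progressive assimilation.

progressive voicing assimilation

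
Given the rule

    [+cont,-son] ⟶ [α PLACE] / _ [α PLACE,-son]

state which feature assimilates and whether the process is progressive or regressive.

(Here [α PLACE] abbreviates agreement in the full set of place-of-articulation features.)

The rule copies the place features (abbreviated [PLACE]) from the environment onto the target, so the assimilating feature is place.
Since the environment is written after the underscore, the trigger follows the target; the direction is regressive.

regressive place assimilation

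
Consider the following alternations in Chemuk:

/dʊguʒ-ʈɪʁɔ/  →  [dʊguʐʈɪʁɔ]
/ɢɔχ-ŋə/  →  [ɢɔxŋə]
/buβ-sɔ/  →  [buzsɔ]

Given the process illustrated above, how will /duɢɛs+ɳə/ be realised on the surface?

[duɢɛʂɳə]

The data show regressive place assimilation: /ʒ/ → [ʐ] before /ʈ/; /χ/ → [x] before /ŋ/; /β/ → [z] before /s/. In each pair only place changes, matching the following consonant, while manner and voice stay constant.
The rule targets /s/ (voiceless alveolar fricative), which sits before the trigger /ɳ/ (retroflex).
The voiceless retroflex fricative is [ʂ], so /s/ → [ʂ].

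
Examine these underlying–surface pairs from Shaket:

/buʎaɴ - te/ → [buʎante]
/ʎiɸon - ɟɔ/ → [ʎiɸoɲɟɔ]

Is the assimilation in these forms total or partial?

Underlying /ɴ/ is realised as [n] next to /t/; /t/ itself does not change.
The change uvular → alveolar matches the place of the following /t/, identifying this as place assimilation.
Manner and voice are unchanged, so the assimilation is partial, not total.
Checking the remaining alternation: /n/ → [ɲ] before /ɟ/ (alveolar → palatal, matching palatal) — only place changes, and always toward the following segment.

partial assimilation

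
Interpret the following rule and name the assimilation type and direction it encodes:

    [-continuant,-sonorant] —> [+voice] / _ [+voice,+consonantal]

The structural change is [+voice], and the conditioning segment [+voice,+consonantal] (a voiced consonant) is itself voiced, so the target comes to share the voicing of its neighbour — voicing assimilation.
The conditioning segment sits to the right of the focus bar, meaning the trigger follows the segment that changes — regressive assimilation.

regressive voicing assimilation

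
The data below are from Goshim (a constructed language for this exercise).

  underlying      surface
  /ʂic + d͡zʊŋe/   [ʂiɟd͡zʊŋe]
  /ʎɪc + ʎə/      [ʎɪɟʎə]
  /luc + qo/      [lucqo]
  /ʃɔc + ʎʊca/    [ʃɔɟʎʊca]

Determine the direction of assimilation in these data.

regressive

Underlying /c/ is realised as [ɟ] next to /d͡z/; /d͡z/ itself does not change.
The change voiceless → voiced matches the voicing of the following /d͡z/, identifying this as voicing assimilation.
The other alternating form patterns the same way: /c/ → [ɟ] before /ʎ/ (voiceless → voiced, matching voiced) — only voicing changes, and always toward the following segment.
Nothing changes in [lucqo]: there the adjacent consonants already agree in voicing (/c/ and /q/ are both voiceless), so this form is consistent with the same rule.
Since the segment that changes precedes the conditioning segment, the assimilation is regressive.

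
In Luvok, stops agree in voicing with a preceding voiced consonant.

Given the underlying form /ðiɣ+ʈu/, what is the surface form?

/ʈ/ is a voiceless retroflex stop. The preceding trigger /ɣ/ is voiced, so /ʈ/ must become voiced as well.
Changing only its voicing to voiced gives [ɖ] — the voiced retroflex stop.

[ðiɣɖu]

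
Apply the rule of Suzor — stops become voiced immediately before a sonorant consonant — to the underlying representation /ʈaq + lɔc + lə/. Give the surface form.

/q/ is a voiceless uvular stop. The following trigger /l/ is voiced, so /q/ must become voiced as well.
A voiced uvular stop is [ɢ], so the surface segment is [ɢ].
The same rule applies at the second boundary: /c/ → [ɟ] next to /l/.

[ʈaɢlɔɟlə]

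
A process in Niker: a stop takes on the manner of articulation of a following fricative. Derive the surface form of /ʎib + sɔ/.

[ʎiβsɔ]

/b/ is a voiced bilabial stop. The following trigger /s/ is a fricative, so /b/ must become a fricative as well.
The voiced bilabial fricative is [β], so /b/ → [β].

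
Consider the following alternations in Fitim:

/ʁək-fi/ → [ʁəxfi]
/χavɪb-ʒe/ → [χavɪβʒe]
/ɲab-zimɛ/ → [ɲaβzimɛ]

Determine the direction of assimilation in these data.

The segment that alternates is /k/, which surfaces as [x] when adjacent to /f/.
The change stop → fricative matches the manner of the following /f/, identifying this as manner assimilation.
The same holds elsewhere in the data: /b/ → [β] before /ʒ/ (stop → fricative, matching a fricative); /b/ → [β] before /z/ (stop → fricative, matching a fricative) — only manner changes, and always toward the following segment.
Since the segment that changes precedes the conditioning segment, the assimilation is regressive.

regressive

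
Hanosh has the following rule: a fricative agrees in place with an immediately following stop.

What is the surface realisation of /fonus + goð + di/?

[fonuxgozdi]

The rule targets /s/ (voiceless alveolar fricative), which sits before the trigger /g/ (velar).
A voiceless velar fricative is [x], so the surface segment is [x].
At the second juncture, /ð/ likewise becomes [z] adjacent to /d/.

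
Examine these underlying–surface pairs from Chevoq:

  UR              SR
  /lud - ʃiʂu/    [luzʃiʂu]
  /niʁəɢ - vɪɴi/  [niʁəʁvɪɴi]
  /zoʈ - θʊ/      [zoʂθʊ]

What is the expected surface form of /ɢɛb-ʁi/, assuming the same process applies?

The data show regressive manner assimilation: /d/ → [z] before /ʃ/; /ɢ/ → [ʁ] before /v/; /ʈ/ → [ʂ] before /θ/. In each pair only manner changes, matching the following consonant, while place and voice stay constant.
/b/ is a voiced bilabial stop. The following trigger /ʁ/ is a fricative, so /b/ must become a fricative as well.
Changing only its manner to fricative gives [β] — the voiced bilabial fricative.

[ɢɛβʁi]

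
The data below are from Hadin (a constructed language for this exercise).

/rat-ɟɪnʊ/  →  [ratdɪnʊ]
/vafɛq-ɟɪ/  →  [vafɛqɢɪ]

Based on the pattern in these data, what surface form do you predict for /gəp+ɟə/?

[gəpbə]

The data show progressive place assimilation: /ɟ/ → [d] after /t/; /ɟ/ → [ɢ] after /q/. In each pair only place changes, matching the preceding consonant, while manner and voice stay constant.
The rule targets /ɟ/ (voiced palatal stop), which sits after the trigger /p/ (bilabial).
The voiced bilabial stop is [b], so /ɟ/ → [b].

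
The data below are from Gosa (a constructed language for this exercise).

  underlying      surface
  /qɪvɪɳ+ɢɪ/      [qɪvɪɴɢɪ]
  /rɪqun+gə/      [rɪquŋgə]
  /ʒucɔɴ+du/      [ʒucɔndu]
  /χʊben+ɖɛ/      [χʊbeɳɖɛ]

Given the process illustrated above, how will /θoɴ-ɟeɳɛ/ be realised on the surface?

The data show regressive place assimilation: /ɳ/ → [ɴ] before /ɢ/; /n/ → [ŋ] before /g/; /ɴ/ → [n] before /d/; /n/ → [ɳ] before /ɖ/. In each pair only place changes, matching the following consonant, while manner and voice stay constant.
The rule targets /ɴ/ (voiced uvular nasal), which sits before the trigger /ɟ/ (palatal).
The voiced palatal nasal is [ɲ], so /ɴ/ → [ɲ].

[θoɲɟeɳɛ]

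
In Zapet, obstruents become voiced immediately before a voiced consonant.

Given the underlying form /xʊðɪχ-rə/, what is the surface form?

The rule targets /χ/ (voiceless uvular fricative), which sits before the trigger /r/ (voiced).
A voiced uvular fricative is [ʁ], so the surface segment is [ʁ].

[xʊðɪʁrə]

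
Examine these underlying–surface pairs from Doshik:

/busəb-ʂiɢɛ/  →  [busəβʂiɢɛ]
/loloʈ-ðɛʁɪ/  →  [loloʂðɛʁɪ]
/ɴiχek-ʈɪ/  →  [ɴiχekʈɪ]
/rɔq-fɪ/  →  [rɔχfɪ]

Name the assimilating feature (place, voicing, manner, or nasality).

Comparing underlying and surface forms, /b/ → [β] is the alternation; the neighbouring /ʂ/ is constant.
/b/ is a stop while /ʂ/ is a fricative; the output [β] is a fricative, matching the trigger — so the feature that spreads is manner.
Checking the remaining alternations: /ʈ/ → [ʂ] before /ð/ (stop → fricative, matching a fricative); /q/ → [χ] before /f/ (stop → fricative, matching a fricative) — only manner changes, and always toward the following segment.
Nothing changes in [ɴiχekʈɪ]: there the adjacent consonants already agree in manner (/k/ and /ʈ/ are both stops), so this form is consistent with the same rule.

manner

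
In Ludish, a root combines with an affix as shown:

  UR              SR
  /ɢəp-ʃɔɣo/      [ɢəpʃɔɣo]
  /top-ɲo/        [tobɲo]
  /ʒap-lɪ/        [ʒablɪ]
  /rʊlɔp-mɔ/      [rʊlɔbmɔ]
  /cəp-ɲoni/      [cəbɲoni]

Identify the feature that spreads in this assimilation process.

The segment that alternates is /p/, which surfaces as [b] when adjacent to /ɲ/.
/p/ is voiceless while /ɲ/ is voiced; the output [b] is voiced, matching the trigger — so the feature that spreads is voicing.
The same holds elsewhere in the data: /p/ → [b] before /l/ (voiceless → voiced, matching voiced); /p/ → [b] before /m/ (voiceless → voiced, matching voiced) — only voicing changes, and always toward the following segment.
No alternation appears in [ɢəpʃɔɣo]: there the adjacent consonants already agree in voicing (/p/ and /ʃ/ are both voiceless), so this form is consistent with the same rule.

voicing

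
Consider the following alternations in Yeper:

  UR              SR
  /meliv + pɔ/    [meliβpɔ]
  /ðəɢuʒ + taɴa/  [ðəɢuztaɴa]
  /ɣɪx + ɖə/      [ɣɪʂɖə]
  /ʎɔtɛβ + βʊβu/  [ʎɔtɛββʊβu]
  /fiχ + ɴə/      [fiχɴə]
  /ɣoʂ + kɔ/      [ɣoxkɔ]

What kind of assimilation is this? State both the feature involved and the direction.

regressive place assimilation

The segment that alternates is /v/, which surfaces as [β] when adjacent to /p/.
/v/ is labiodental while /p/ is bilabial; the output [β] is bilabial, matching the trigger — so the feature that spreads is place.
Manner and voice are unchanged, so the assimilation is partial, not total.
Checking the remaining alternations: /ʒ/ → [z] before /t/ (postalveolar → alveolar, matching alveolar); /x/ → [ʂ] before /ɖ/ (velar → retroflex, matching retroflex); /ʂ/ → [x] before /k/ (retroflex → velar, matching velar) — only place changes, and always toward the following segment.
No alternation appears in [ʎɔtɛββʊβu], [fiχɴə]: there the adjacent consonants already agree in place (/β/ and /β/ are both bilabial; /χ/ and /ɴ/ are both uvular), so these forms are consistent with the same rule.
Since the segment that changes precedes the conditioning segment, the assimilation is regressive.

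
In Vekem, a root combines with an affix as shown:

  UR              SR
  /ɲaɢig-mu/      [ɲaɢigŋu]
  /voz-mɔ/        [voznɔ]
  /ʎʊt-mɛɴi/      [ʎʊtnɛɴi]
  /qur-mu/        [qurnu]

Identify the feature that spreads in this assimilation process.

The segment that alternates is /m/, which surfaces as [ŋ] when adjacent to /g/.
/m/ is bilabial while /g/ is velar; the output [ŋ] is velar, matching the trigger — so the feature that spreads is place.
The other alternating forms pattern the same way: /m/ → [n] after /z/ (bilabial → alveolar, matching alveolar); /m/ → [n] after /t/ (bilabial → alveolar, matching alveolar); /m/ → [n] after /r/ (bilabial → alveolar, matching alveolar) — only place changes, and always toward the preceding segment.

place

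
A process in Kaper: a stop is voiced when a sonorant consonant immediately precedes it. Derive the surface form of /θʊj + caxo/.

[θʊjɟaxo]

/c/ is a voiceless palatal stop. The preceding trigger /j/ is voiced, so /c/ must become voiced as well.
A voiced palatal stop is [ɟ], so the surface segment is [ɟ].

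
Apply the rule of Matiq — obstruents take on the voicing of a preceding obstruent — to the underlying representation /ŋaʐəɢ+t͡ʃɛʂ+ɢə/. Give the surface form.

The rule targets /t͡ʃ/ (voiceless postalveolar affricate), which sits after the trigger /ɢ/ (voiced).
A voiced postalveolar affricate is [d͡ʒ], so the surface segment is [d͡ʒ].
The same rule applies at the second boundary: /ɢ/ → [q] next to /ʂ/.

[ŋaʐəɢd͡ʒɛʂqə]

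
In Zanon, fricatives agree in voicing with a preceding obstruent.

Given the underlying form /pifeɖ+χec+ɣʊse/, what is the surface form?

[pifeɖʁecxʊse]

/χ/ is a voiceless uvular fricative. The preceding trigger /ɖ/ is voiced, so /χ/ must become voiced as well.
Changing only its voicing to voiced gives [ʁ] — the voiced uvular fricative.
At the second juncture, /ɣ/ likewise becomes [x] adjacent to /c/.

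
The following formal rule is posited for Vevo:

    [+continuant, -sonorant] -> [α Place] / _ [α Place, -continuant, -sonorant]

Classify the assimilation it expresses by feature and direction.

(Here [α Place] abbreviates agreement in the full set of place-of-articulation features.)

regressive place assimilation

The shared variable α links the value of the place features (abbreviated [Place]) on the target to the same value on the neighbouring segment, so place is the feature that assimilates.
The conditioning segment sits to the right of the focus bar, meaning the trigger follows the segment that changes — regressive assimilation.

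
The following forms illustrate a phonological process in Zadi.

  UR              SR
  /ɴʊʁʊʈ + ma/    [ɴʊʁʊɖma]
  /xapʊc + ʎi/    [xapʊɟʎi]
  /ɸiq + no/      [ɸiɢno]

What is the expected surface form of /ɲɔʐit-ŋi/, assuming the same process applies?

[ɲɔʐidŋi]

The data show regressive voicing assimilation: /ʈ/ → [ɖ] before /m/; /c/ → [ɟ] before /ʎ/; /q/ → [ɢ] before /n/. In each pair only voicing changes, matching the following consonant, while place and manner stay constant.
The rule targets /t/ (voiceless alveolar stop), which sits before the trigger /ŋ/ (voiced).
A voiced alveolar stop is [d], so the surface segment is [d].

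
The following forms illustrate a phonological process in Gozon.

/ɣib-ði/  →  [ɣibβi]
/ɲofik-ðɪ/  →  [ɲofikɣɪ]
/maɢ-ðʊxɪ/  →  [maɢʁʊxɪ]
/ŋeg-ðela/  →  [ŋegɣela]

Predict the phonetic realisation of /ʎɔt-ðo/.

[ʎɔtzo]

The data show progressive place assimilation: /ð/ → [β] after /b/; /ð/ → [ɣ] after /k/; /ð/ → [ʁ] after /ɢ/; /ð/ → [ɣ] after /g/. In each pair only place changes, matching the preceding consonant, while manner and voice stay constant.
The rule targets /ð/ (voiced dental fricative), which sits after the trigger /t/ (alveolar).
A voiced alveolar fricative is [z], so the surface segment is [z].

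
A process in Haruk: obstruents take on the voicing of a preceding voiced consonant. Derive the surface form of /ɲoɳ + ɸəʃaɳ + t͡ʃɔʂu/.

/ɸ/ is a voiceless bilabial fricative. The preceding trigger /ɳ/ is voiced, so /ɸ/ must become voiced as well.
Changing only its voicing to voiced gives [β] — the voiced bilabial fricative.
The same rule applies at the second boundary: /t͡ʃ/ → [d͡ʒ] next to /ɳ/.

[ɲoɳβəʃaɳd͡ʒɔʂu]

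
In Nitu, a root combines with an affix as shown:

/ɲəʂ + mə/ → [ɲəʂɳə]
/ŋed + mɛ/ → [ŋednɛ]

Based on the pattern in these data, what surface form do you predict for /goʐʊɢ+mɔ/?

[goʐʊɢɴɔ]

The data show progressive place assimilation: /m/ → [ɳ] after /ʂ/; /m/ → [n] after /d/. In each pair only place changes, matching the preceding consonant, while manner and voice stay constant.
The rule targets /m/ (voiced bilabial nasal), which sits after the trigger /ɢ/ (uvular).
The voiced uvular nasal is [ɴ], so /m/ → [ɴ].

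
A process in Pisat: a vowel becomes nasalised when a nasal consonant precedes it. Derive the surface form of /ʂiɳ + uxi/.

[ʂiɳũxi]

/u/ sits next to the nasal /ɳ/ and is therefore nasalised to [ũ].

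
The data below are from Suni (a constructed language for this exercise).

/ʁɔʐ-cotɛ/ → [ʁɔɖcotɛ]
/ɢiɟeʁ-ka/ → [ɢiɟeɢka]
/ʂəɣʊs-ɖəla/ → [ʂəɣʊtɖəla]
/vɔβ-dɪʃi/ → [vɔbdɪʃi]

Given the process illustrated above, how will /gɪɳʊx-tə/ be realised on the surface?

[gɪɳʊktə]

The data show regressive manner assimilation: /ʐ/ → [ɖ] before /c/; /ʁ/ → [ɢ] before /k/; /s/ → [t] before /ɖ/; /β/ → [b] before /d/. In each pair only manner changes, matching the following consonant, while place and voice stay constant.
The rule targets /x/ (voiceless velar fricative), which sits before the trigger /t/ (stop).
The voiceless velar stop is [k], so /x/ → [k].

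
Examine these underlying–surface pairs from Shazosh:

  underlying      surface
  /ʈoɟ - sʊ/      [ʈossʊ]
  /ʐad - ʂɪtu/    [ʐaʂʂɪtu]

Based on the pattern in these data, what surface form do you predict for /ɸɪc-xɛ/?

[ɸɪxxɛ]

The data show regressive total assimilation (/ɟ/ → [s] before /s/; /d/ → [ʂ] before /ʂ/): in every case the target segment becomes identical to its following neighbour, copying more than a single feature.
/c/ is the segment targeted by the rule; it sits immediately before /x/, so it assimilates completely and surfaces as [x].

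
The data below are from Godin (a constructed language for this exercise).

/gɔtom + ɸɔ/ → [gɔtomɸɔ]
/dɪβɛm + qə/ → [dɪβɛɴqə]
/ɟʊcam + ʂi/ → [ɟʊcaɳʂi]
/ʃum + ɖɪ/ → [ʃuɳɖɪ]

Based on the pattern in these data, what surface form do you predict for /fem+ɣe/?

The data show regressive place assimilation: /m/ → [ɴ] before /q/; /m/ → [ɳ] before /ʂ/; /m/ → [ɳ] before /ɖ/. In each pair only place changes, matching the following consonant, while manner and voice stay constant.
No alternation appears in [gɔtomɸɔ]: there the adjacent consonants already agree in place (/m/ and /ɸ/ are both bilabial), so this form is consistent with the same rule.
The rule targets /m/ (voiced bilabial nasal), which sits before the trigger /ɣ/ (velar).
The voiced velar nasal is [ŋ], so /m/ → [ŋ].

[feŋɣe]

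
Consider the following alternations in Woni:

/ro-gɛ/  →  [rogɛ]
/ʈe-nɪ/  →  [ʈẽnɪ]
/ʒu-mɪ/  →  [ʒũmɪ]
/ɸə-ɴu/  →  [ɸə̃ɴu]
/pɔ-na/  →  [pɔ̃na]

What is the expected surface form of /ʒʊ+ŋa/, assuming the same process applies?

The data show regressive nasality assimilation (vowel nasalisation): /e/ → [ẽ] before /n/; /u/ → [ũ] before /m/; /ə/ → [ə̃] before /ɴ/; /ɔ/ → [ɔ̃] before /n/ — a vowel is nasalised by an immediately following nasal consonant.
No change occurs in [rogɛ] because the vowel at the boundary is adjacent to an oral consonant, not a nasal (/o/ next to /g/).
/ʊ/ sits next to the nasal /ŋ/ and is therefore nasalised to [ʊ̃].

[ʒʊ̃ŋa]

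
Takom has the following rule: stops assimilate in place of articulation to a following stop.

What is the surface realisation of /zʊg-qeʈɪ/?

The rule targets /g/ (voiced velar stop), which sits before the trigger /q/ (uvular).
A voiced uvular stop is [ɢ], so the surface segment is [ɢ].

[zʊɢqeʈɪ]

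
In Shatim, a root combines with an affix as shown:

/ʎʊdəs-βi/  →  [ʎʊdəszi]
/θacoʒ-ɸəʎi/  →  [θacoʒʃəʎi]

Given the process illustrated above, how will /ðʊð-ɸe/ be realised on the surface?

The data show progressive place assimilation: /β/ → [z] after /s/; /ɸ/ → [ʃ] after /ʒ/. In each pair only place changes, matching the preceding consonant, while manner and voice stay constant.
The rule targets /ɸ/ (voiceless bilabial fricative), which sits after the trigger /ð/ (dental).
A voiceless dental fricative is [θ], so the surface segment is [θ].

[ðʊðθe]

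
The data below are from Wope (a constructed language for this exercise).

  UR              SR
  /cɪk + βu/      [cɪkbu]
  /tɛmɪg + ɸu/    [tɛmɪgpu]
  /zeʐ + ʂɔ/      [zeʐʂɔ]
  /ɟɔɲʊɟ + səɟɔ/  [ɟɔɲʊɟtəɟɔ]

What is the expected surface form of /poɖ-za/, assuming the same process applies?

The data show progressive manner assimilation: /β/ → [b] after /k/; /ɸ/ → [p] after /g/; /s/ → [t] after /ɟ/. In each pair only manner changes, matching the preceding consonant, while place and voice stay constant.
Nothing changes in [zeʐʂɔ]: there the adjacent consonants already agree in manner (/ʂ/ and /ʐ/ are both fricatives), so this form is consistent with the same rule.
/z/ is a voiced alveolar fricative. The preceding trigger /ɖ/ is a stop, so /z/ must become a stop as well.
A voiced alveolar stop is [d], so the surface segment is [d].

[poɖda]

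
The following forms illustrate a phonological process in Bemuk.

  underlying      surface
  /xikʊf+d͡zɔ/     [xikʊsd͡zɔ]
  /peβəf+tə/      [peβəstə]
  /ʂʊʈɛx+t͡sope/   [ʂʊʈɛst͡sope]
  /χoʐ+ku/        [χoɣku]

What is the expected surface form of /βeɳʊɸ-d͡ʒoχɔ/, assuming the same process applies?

[βeɳʊʃd͡ʒoχɔ]

The data show regressive place assimilation: /f/ → [s] before /d͡z/; /f/ → [s] before /t/; /x/ → [s] before /t͡s/; /ʐ/ → [ɣ] before /k/. In each pair only place changes, matching the following consonant, while manner and voice stay constant.
/ɸ/ is a voiceless bilabial fricative. The following trigger /d͡ʒ/ is postalveolar, so /ɸ/ must become postalveolar as well.
The voiceless postalveolar fricative is [ʃ], so /ɸ/ → [ʃ].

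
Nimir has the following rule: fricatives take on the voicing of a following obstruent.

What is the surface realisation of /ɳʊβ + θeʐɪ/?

/β/ is a voiced bilabial fricative. The following trigger /θ/ is voiceless, so /β/ must become voiceless as well.
The voiceless bilabial fricative is [ɸ], so /β/ → [ɸ].

[ɳʊɸθeʐɪ]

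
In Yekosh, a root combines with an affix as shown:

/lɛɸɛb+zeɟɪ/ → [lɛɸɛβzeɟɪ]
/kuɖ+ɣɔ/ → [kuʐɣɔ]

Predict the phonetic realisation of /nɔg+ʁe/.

The data show regressive manner assimilation: /b/ → [β] before /z/; /ɖ/ → [ʐ] before /ɣ/. In each pair only manner changes, matching the following consonant, while place and voice stay constant.
The rule targets /g/ (voiced velar stop), which sits before the trigger /ʁ/ (fricative).
The voiced velar fricative is [ɣ], so /g/ → [ɣ].

[nɔɣʁe]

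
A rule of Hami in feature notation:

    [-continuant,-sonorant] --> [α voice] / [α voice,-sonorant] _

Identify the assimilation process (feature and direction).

The rule copies [voice] from the environment onto the target, so the assimilating feature is voicing.
The conditioning segment sits to the left of the focus bar, meaning the trigger precedes the segment that changes — progressive assimilation.

progressive voicing assimilation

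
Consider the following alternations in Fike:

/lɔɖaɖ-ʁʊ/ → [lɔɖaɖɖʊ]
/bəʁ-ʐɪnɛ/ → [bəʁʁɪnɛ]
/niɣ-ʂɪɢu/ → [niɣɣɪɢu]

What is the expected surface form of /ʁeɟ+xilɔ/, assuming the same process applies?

[ʁeɟɟilɔ]

The data show progressive total assimilation (/ʁ/ → [ɖ] after /ɖ/; /ʐ/ → [ʁ] after /ʁ/; /ʂ/ → [ɣ] after /ɣ/): in every case the target segment becomes identical to its preceding neighbour, copying more than a single feature.
/x/ is the segment targeted by the rule; it sits immediately after /ɟ/, so it assimilates completely and surfaces as [ɟ].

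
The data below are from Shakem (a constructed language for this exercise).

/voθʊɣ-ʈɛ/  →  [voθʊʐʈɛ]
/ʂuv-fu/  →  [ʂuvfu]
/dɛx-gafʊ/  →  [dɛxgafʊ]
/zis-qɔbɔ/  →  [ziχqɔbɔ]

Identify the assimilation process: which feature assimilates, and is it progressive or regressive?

The segment that alternates is /ɣ/, which surfaces as [ʐ] when adjacent to /ʈ/.
The change velar → retroflex matches the place of the following /ʈ/, identifying this as place assimilation.
Manner and voice are unchanged, so the assimilation is partial, not total.
The other alternating form patterns the same way: /s/ → [χ] before /q/ (alveolar → uvular, matching uvular) — only place changes, and always toward the following segment.
No alternation appears in [ʂuvfu], [dɛxgafʊ]: there the adjacent consonants already agree in place (/v/ and /f/ are both labiodental; /x/ and /g/ are both velar), so these forms are consistent with the same rule.
Since the segment that changes precedes the conditioning segment, the assimilation is regressive.

regressive place assimilation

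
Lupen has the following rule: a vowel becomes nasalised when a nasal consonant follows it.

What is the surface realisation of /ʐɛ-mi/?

[ʐɛ̃mi]

The vowel /ɛ/ is adjacent to the following nasal /m/, so it acquires [+nasal] and surfaces as [ɛ̃].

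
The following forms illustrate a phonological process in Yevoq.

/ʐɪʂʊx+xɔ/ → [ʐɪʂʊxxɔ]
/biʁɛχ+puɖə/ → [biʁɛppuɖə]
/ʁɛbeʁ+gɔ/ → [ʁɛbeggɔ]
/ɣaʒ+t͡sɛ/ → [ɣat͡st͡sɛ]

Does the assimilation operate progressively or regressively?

Comparing underlying and surface forms, /χ/ → [p] is the alternation; the neighbouring /p/ is constant.
The output [p] is identical to the trigger /p/ — every feature (place, manner, voicing) has been copied — so this is total assimilation.
The remaining alternations confirm this: /ʁ/ → [g] before /g/; /ʒ/ → [t͡s] before /t͡s/ — in each case the output is a copy of the following consonant.
In [ʐɪʂʊxxɔ] the two consonants at the boundary are already identical (/x/ + /x/), so the rule applies vacuously and nothing changes.
Since the segment that changes precedes the conditioning segment, the assimilation is regressive.

regressive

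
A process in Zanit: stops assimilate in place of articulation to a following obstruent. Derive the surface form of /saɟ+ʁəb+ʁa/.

The rule targets /ɟ/ (voiced palatal stop), which sits before the trigger /ʁ/ (uvular).
A voiced uvular stop is [ɢ], so the surface segment is [ɢ].
The same rule applies at the second boundary: /b/ → [ɢ] next to /ʁ/.

[saɢʁəɢʁa]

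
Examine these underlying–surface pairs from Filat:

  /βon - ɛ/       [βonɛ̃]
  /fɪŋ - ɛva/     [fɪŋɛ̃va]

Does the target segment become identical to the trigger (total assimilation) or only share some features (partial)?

The vowel /ɛ/ surfaces as nasalised [ɛ̃] next to the preceding nasal /n/ — it has acquired the [+nasal] feature of its neighbour.
Likewise in the remaining data: /ɛ/ → [ɛ̃] after /ŋ/ — each time a vowel is nasalised next to a preceding nasal.

partial assimilation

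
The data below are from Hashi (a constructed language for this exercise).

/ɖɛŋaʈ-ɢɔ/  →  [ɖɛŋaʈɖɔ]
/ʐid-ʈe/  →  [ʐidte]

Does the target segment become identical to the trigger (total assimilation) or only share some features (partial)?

partial assimilation

Comparing underlying and surface forms, /ɢ/ → [ɖ] is the alternation; the neighbouring /ʈ/ is constant.
/ɢ/ is uvular while /ʈ/ is retroflex; the output [ɖ] is retroflex, matching the trigger — so the feature that spreads is place.
Manner and voice are unchanged, so the assimilation is partial, not total.
The same holds elsewhere in the data: /ʈ/ → [t] after /d/ (retroflex → alveolar, matching alveolar) — only place changes, and always toward the preceding segment.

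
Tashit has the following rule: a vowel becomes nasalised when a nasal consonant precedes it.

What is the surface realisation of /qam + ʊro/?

[qamʊ̃ro]

/ʊ/ sits next to the nasal /m/ and is therefore nasalised to [ʊ̃].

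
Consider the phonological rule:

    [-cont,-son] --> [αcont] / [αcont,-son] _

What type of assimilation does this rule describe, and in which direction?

progressive manner assimilation

The rule copies [cont] (continuancy) from the environment onto the target stops; since [±cont] encodes the stop/fricative manner contrast, the assimilating dimension is manner.
Since the environment is written before the underscore, the trigger precedes the target; the direction is progressive.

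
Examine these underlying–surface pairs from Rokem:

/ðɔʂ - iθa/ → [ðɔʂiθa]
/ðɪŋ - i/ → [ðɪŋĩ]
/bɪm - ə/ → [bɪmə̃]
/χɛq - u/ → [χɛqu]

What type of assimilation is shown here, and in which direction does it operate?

progressive nasality assimilation (vowel nasalisation)

The vowel /i/ surfaces as nasalised [ĩ] next to the preceding nasal /ŋ/ — it has acquired the [+nasal] feature of its neighbour.
Likewise in the remaining data: /ə/ → [ə̃] after /m/ — each time a vowel is nasalised next to a preceding nasal.
No change occurs in [ðɔʂiθa], [χɛqu] because the vowel at the boundary is adjacent to an oral consonant, not a nasal (/i/ next to /ʂ/; /u/ next to /q/).
Because the conditioning nasal is to the left of the vowel that changes, the process is progressive (perseverative).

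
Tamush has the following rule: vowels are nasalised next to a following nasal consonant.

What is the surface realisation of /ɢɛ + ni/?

/ɛ/ sits next to the nasal /n/ and is therefore nasalised to [ɛ̃].

[ɢɛ̃ni]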